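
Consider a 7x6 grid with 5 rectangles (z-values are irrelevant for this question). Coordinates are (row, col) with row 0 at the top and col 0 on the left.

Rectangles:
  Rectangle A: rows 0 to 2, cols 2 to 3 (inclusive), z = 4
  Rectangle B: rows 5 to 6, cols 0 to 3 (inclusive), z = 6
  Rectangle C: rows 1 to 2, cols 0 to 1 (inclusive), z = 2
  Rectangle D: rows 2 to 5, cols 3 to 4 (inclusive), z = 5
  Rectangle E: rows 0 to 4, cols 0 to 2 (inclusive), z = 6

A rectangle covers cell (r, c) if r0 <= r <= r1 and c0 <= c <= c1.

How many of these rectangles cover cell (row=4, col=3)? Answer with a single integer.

Answer: 1

Derivation:
Check cell (4,3):
  A: rows 0-2 cols 2-3 -> outside (row miss)
  B: rows 5-6 cols 0-3 -> outside (row miss)
  C: rows 1-2 cols 0-1 -> outside (row miss)
  D: rows 2-5 cols 3-4 -> covers
  E: rows 0-4 cols 0-2 -> outside (col miss)
Count covering = 1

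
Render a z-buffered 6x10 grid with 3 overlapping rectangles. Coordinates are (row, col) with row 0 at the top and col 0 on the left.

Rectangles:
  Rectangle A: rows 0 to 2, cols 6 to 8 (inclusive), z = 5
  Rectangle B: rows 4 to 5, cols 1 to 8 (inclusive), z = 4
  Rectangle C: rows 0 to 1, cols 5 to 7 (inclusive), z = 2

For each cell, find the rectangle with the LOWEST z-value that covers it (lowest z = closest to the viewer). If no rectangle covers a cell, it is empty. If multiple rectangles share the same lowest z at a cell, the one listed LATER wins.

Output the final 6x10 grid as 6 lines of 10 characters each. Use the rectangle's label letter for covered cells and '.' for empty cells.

.....CCCA.
.....CCCA.
......AAA.
..........
.BBBBBBBB.
.BBBBBBBB.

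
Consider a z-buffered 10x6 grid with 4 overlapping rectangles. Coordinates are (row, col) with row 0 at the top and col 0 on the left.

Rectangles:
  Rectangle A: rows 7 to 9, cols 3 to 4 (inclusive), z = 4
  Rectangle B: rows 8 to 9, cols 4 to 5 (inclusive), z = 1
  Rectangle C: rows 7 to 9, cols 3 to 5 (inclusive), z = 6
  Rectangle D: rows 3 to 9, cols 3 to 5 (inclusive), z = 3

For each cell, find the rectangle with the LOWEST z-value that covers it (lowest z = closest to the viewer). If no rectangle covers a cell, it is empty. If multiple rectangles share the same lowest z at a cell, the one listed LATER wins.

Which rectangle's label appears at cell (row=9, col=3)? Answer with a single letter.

Answer: D

Derivation:
Check cell (9,3):
  A: rows 7-9 cols 3-4 z=4 -> covers; best now A (z=4)
  B: rows 8-9 cols 4-5 -> outside (col miss)
  C: rows 7-9 cols 3-5 z=6 -> covers; best now A (z=4)
  D: rows 3-9 cols 3-5 z=3 -> covers; best now D (z=3)
Winner: D at z=3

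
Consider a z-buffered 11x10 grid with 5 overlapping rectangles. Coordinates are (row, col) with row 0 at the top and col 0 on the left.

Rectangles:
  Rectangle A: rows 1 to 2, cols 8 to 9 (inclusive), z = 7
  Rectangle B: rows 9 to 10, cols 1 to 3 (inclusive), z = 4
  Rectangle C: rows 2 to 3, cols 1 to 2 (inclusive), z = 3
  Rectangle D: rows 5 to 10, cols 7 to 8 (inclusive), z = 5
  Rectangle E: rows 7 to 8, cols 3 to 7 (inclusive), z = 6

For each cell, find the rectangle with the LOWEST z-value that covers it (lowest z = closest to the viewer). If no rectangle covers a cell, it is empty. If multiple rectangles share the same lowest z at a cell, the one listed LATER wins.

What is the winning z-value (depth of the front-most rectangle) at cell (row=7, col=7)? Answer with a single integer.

Check cell (7,7):
  A: rows 1-2 cols 8-9 -> outside (row miss)
  B: rows 9-10 cols 1-3 -> outside (row miss)
  C: rows 2-3 cols 1-2 -> outside (row miss)
  D: rows 5-10 cols 7-8 z=5 -> covers; best now D (z=5)
  E: rows 7-8 cols 3-7 z=6 -> covers; best now D (z=5)
Winner: D at z=5

Answer: 5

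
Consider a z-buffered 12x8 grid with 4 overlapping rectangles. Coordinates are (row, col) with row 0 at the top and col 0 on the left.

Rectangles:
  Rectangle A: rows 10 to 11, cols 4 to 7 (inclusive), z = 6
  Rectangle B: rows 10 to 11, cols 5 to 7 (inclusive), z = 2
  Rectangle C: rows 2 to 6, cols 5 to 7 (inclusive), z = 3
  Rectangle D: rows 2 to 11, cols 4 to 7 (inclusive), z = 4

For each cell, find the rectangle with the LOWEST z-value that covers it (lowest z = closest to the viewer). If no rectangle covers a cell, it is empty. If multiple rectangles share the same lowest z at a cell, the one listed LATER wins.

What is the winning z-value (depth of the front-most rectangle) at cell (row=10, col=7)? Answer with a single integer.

Check cell (10,7):
  A: rows 10-11 cols 4-7 z=6 -> covers; best now A (z=6)
  B: rows 10-11 cols 5-7 z=2 -> covers; best now B (z=2)
  C: rows 2-6 cols 5-7 -> outside (row miss)
  D: rows 2-11 cols 4-7 z=4 -> covers; best now B (z=2)
Winner: B at z=2

Answer: 2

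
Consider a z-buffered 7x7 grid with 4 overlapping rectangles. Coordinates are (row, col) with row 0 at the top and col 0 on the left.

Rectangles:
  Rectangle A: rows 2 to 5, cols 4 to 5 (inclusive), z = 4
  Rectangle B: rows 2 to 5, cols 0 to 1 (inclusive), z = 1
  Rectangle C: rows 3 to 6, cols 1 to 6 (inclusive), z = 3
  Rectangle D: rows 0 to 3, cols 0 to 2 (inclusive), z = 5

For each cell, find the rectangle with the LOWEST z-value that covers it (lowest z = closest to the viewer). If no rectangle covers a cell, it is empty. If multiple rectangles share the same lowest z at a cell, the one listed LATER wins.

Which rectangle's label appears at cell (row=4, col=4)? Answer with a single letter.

Answer: C

Derivation:
Check cell (4,4):
  A: rows 2-5 cols 4-5 z=4 -> covers; best now A (z=4)
  B: rows 2-5 cols 0-1 -> outside (col miss)
  C: rows 3-6 cols 1-6 z=3 -> covers; best now C (z=3)
  D: rows 0-3 cols 0-2 -> outside (row miss)
Winner: C at z=3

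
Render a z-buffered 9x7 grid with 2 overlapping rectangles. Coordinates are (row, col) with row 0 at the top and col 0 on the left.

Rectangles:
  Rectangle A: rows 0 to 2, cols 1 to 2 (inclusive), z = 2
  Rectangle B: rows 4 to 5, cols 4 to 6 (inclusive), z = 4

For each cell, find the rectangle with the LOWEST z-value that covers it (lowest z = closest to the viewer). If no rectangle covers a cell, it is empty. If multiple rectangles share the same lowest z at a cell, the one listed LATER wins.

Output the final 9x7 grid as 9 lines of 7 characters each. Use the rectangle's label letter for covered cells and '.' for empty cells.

.AA....
.AA....
.AA....
.......
....BBB
....BBB
.......
.......
.......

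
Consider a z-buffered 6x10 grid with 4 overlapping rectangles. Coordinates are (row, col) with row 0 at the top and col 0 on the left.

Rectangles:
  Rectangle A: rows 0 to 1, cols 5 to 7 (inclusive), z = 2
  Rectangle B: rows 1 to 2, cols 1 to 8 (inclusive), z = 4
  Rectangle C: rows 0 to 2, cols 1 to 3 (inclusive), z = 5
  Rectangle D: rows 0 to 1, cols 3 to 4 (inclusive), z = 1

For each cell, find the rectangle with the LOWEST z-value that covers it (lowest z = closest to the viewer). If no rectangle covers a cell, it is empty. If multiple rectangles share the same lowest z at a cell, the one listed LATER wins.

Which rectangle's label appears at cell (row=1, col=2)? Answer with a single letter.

Check cell (1,2):
  A: rows 0-1 cols 5-7 -> outside (col miss)
  B: rows 1-2 cols 1-8 z=4 -> covers; best now B (z=4)
  C: rows 0-2 cols 1-3 z=5 -> covers; best now B (z=4)
  D: rows 0-1 cols 3-4 -> outside (col miss)
Winner: B at z=4

Answer: B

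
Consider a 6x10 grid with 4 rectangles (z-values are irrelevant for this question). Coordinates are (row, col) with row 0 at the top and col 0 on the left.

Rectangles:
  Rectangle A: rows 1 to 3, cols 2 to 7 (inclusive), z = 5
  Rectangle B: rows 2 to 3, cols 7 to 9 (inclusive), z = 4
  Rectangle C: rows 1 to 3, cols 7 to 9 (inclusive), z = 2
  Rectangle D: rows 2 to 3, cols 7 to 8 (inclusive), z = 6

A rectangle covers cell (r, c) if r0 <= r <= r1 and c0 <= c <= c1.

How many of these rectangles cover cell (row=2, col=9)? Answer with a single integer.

Answer: 2

Derivation:
Check cell (2,9):
  A: rows 1-3 cols 2-7 -> outside (col miss)
  B: rows 2-3 cols 7-9 -> covers
  C: rows 1-3 cols 7-9 -> covers
  D: rows 2-3 cols 7-8 -> outside (col miss)
Count covering = 2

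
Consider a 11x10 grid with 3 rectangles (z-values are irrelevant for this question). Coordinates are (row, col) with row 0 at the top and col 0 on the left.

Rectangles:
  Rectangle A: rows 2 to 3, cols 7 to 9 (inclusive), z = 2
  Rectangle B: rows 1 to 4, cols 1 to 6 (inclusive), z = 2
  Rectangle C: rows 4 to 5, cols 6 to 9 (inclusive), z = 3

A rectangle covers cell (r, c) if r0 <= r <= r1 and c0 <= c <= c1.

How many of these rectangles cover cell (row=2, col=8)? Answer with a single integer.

Check cell (2,8):
  A: rows 2-3 cols 7-9 -> covers
  B: rows 1-4 cols 1-6 -> outside (col miss)
  C: rows 4-5 cols 6-9 -> outside (row miss)
Count covering = 1

Answer: 1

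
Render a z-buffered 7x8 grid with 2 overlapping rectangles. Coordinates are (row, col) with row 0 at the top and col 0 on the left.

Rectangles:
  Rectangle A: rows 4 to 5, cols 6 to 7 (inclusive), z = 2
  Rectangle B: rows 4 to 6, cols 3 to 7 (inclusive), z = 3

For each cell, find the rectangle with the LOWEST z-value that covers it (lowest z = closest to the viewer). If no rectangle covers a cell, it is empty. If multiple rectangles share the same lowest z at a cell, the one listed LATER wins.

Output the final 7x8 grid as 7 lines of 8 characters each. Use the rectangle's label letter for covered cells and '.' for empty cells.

........
........
........
........
...BBBAA
...BBBAA
...BBBBB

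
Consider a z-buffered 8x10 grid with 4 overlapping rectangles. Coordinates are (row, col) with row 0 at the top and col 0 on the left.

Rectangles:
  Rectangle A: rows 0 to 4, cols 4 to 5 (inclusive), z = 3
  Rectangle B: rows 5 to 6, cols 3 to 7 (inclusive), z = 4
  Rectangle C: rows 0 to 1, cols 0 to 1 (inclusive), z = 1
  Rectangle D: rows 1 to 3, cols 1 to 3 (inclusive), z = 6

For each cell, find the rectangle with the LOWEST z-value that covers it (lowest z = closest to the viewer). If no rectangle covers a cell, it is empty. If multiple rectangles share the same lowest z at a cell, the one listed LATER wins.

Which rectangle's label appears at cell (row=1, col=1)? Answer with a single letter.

Answer: C

Derivation:
Check cell (1,1):
  A: rows 0-4 cols 4-5 -> outside (col miss)
  B: rows 5-6 cols 3-7 -> outside (row miss)
  C: rows 0-1 cols 0-1 z=1 -> covers; best now C (z=1)
  D: rows 1-3 cols 1-3 z=6 -> covers; best now C (z=1)
Winner: C at z=1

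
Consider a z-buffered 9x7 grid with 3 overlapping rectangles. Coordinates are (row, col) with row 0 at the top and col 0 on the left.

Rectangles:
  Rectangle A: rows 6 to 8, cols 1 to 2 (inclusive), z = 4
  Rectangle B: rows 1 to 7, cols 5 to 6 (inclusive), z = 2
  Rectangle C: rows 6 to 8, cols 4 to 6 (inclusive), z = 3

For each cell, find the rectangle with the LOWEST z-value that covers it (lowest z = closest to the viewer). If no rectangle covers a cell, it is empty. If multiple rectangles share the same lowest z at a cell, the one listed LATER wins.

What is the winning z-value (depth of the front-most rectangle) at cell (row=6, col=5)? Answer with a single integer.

Answer: 2

Derivation:
Check cell (6,5):
  A: rows 6-8 cols 1-2 -> outside (col miss)
  B: rows 1-7 cols 5-6 z=2 -> covers; best now B (z=2)
  C: rows 6-8 cols 4-6 z=3 -> covers; best now B (z=2)
Winner: B at z=2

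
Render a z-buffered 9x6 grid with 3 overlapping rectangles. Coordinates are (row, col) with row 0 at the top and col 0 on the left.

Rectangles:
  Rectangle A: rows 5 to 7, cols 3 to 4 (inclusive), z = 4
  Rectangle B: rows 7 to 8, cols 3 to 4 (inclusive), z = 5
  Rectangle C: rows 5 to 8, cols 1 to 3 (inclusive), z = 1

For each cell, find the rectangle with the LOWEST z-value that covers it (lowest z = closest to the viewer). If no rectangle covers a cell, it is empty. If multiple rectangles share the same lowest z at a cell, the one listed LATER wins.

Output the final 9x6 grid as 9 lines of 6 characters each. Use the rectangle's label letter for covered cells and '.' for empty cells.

......
......
......
......
......
.CCCA.
.CCCA.
.CCCA.
.CCCB.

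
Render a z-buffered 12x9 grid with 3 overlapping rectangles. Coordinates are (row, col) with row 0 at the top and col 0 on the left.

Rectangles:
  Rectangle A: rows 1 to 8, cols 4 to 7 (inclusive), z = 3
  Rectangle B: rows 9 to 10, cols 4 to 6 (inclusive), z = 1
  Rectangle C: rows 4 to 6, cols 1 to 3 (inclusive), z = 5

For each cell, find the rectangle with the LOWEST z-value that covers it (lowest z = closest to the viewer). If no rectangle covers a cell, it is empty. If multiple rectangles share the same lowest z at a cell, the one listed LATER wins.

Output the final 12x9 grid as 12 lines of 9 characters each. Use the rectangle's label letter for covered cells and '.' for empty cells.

.........
....AAAA.
....AAAA.
....AAAA.
.CCCAAAA.
.CCCAAAA.
.CCCAAAA.
....AAAA.
....AAAA.
....BBB..
....BBB..
.........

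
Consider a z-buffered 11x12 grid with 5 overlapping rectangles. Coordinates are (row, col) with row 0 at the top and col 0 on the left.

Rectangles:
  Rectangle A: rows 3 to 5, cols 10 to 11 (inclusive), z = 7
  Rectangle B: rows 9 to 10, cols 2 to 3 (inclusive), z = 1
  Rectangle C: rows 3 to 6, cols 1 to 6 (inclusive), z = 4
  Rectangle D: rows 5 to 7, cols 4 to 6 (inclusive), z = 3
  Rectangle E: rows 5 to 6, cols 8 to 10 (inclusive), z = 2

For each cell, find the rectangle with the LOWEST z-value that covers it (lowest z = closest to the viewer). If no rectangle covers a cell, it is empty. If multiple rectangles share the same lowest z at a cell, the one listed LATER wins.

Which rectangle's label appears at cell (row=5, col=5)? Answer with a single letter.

Answer: D

Derivation:
Check cell (5,5):
  A: rows 3-5 cols 10-11 -> outside (col miss)
  B: rows 9-10 cols 2-3 -> outside (row miss)
  C: rows 3-6 cols 1-6 z=4 -> covers; best now C (z=4)
  D: rows 5-7 cols 4-6 z=3 -> covers; best now D (z=3)
  E: rows 5-6 cols 8-10 -> outside (col miss)
Winner: D at z=3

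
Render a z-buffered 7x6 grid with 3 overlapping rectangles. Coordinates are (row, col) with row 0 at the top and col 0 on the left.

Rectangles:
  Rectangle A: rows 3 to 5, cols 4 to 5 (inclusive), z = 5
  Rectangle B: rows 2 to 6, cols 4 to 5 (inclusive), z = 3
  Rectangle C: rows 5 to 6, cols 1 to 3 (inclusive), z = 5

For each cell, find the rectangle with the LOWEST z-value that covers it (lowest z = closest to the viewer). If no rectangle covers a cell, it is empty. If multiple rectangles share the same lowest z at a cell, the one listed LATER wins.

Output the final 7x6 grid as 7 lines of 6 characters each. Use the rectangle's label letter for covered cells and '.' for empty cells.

......
......
....BB
....BB
....BB
.CCCBB
.CCCBB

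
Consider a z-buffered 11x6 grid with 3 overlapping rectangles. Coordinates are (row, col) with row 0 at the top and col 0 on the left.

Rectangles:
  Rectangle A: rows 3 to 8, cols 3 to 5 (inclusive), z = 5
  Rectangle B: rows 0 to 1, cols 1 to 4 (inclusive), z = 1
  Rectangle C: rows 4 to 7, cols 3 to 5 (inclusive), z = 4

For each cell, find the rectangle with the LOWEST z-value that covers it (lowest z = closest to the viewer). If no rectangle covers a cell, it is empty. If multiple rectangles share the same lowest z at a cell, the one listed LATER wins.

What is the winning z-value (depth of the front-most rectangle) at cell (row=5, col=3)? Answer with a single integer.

Answer: 4

Derivation:
Check cell (5,3):
  A: rows 3-8 cols 3-5 z=5 -> covers; best now A (z=5)
  B: rows 0-1 cols 1-4 -> outside (row miss)
  C: rows 4-7 cols 3-5 z=4 -> covers; best now C (z=4)
Winner: C at z=4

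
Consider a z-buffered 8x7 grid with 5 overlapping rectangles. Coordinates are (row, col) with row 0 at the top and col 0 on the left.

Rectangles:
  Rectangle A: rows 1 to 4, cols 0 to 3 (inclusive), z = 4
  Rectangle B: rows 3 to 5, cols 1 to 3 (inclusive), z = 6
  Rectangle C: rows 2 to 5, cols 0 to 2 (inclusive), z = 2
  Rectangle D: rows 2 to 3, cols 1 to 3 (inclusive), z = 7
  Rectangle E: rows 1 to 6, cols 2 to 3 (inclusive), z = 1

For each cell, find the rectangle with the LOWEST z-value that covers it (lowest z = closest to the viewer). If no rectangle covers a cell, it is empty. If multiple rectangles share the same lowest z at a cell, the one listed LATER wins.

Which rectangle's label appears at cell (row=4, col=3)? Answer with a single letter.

Answer: E

Derivation:
Check cell (4,3):
  A: rows 1-4 cols 0-3 z=4 -> covers; best now A (z=4)
  B: rows 3-5 cols 1-3 z=6 -> covers; best now A (z=4)
  C: rows 2-5 cols 0-2 -> outside (col miss)
  D: rows 2-3 cols 1-3 -> outside (row miss)
  E: rows 1-6 cols 2-3 z=1 -> covers; best now E (z=1)
Winner: E at z=1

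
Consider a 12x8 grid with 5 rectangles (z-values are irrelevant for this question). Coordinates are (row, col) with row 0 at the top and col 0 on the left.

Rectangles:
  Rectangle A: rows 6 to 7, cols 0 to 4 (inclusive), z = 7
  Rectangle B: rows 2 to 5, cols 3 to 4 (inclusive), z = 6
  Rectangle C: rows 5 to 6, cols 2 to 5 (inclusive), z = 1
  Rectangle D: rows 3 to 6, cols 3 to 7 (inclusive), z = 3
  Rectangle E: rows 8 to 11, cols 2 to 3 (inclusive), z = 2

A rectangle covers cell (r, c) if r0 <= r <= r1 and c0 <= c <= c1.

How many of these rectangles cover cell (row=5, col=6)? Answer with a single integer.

Answer: 1

Derivation:
Check cell (5,6):
  A: rows 6-7 cols 0-4 -> outside (row miss)
  B: rows 2-5 cols 3-4 -> outside (col miss)
  C: rows 5-6 cols 2-5 -> outside (col miss)
  D: rows 3-6 cols 3-7 -> covers
  E: rows 8-11 cols 2-3 -> outside (row miss)
Count covering = 1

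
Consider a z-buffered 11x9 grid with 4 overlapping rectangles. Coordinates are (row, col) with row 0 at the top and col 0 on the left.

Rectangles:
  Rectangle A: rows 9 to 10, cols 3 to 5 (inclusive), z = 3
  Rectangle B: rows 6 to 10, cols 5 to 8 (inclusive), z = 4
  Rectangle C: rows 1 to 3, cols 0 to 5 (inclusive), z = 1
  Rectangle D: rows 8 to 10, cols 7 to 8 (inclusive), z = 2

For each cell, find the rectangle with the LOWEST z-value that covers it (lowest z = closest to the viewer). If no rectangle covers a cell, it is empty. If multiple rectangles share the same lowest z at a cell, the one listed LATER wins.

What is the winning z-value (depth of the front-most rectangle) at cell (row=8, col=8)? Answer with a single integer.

Check cell (8,8):
  A: rows 9-10 cols 3-5 -> outside (row miss)
  B: rows 6-10 cols 5-8 z=4 -> covers; best now B (z=4)
  C: rows 1-3 cols 0-5 -> outside (row miss)
  D: rows 8-10 cols 7-8 z=2 -> covers; best now D (z=2)
Winner: D at z=2

Answer: 2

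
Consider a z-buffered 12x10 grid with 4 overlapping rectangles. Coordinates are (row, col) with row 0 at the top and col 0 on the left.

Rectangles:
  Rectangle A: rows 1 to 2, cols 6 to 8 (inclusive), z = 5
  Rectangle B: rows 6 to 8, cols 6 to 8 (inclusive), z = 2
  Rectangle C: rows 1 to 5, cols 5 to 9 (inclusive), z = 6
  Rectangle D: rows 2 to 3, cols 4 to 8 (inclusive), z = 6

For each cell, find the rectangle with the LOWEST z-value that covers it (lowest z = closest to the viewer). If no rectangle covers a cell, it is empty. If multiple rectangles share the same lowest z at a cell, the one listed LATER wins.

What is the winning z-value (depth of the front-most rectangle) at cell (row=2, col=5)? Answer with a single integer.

Answer: 6

Derivation:
Check cell (2,5):
  A: rows 1-2 cols 6-8 -> outside (col miss)
  B: rows 6-8 cols 6-8 -> outside (row miss)
  C: rows 1-5 cols 5-9 z=6 -> covers; best now C (z=6)
  D: rows 2-3 cols 4-8 z=6 -> covers; best now D (z=6)
Winner: D at z=6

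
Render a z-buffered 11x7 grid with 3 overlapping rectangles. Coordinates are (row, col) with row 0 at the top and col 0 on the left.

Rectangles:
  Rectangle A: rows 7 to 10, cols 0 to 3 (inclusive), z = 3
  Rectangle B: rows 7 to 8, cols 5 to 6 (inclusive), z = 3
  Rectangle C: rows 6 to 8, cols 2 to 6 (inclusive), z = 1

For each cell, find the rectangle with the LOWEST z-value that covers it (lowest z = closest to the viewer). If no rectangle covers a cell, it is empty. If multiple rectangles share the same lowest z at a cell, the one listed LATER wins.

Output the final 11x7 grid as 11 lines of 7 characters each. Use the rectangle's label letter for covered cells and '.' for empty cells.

.......
.......
.......
.......
.......
.......
..CCCCC
AACCCCC
AACCCCC
AAAA...
AAAA...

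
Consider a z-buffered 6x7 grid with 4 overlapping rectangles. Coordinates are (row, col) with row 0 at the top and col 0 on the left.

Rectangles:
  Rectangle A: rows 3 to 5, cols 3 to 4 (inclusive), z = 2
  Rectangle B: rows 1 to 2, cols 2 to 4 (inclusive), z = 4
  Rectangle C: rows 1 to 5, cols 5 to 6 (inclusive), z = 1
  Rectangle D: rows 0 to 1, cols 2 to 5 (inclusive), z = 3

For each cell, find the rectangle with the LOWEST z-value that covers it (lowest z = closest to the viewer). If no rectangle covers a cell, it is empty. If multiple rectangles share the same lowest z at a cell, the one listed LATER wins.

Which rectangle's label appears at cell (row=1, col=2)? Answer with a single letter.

Check cell (1,2):
  A: rows 3-5 cols 3-4 -> outside (row miss)
  B: rows 1-2 cols 2-4 z=4 -> covers; best now B (z=4)
  C: rows 1-5 cols 5-6 -> outside (col miss)
  D: rows 0-1 cols 2-5 z=3 -> covers; best now D (z=3)
Winner: D at z=3

Answer: D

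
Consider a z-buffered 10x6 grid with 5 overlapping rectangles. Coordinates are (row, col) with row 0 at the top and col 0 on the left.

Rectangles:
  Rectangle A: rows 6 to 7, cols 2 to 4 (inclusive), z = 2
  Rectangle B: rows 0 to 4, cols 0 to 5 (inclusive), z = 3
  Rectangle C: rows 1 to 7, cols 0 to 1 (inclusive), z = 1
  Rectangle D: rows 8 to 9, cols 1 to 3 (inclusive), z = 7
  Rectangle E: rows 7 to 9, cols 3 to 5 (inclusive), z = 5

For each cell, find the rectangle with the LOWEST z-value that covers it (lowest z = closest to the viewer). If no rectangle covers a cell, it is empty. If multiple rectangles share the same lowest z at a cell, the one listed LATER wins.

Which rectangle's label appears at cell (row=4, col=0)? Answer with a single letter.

Check cell (4,0):
  A: rows 6-7 cols 2-4 -> outside (row miss)
  B: rows 0-4 cols 0-5 z=3 -> covers; best now B (z=3)
  C: rows 1-7 cols 0-1 z=1 -> covers; best now C (z=1)
  D: rows 8-9 cols 1-3 -> outside (row miss)
  E: rows 7-9 cols 3-5 -> outside (row miss)
Winner: C at z=1

Answer: C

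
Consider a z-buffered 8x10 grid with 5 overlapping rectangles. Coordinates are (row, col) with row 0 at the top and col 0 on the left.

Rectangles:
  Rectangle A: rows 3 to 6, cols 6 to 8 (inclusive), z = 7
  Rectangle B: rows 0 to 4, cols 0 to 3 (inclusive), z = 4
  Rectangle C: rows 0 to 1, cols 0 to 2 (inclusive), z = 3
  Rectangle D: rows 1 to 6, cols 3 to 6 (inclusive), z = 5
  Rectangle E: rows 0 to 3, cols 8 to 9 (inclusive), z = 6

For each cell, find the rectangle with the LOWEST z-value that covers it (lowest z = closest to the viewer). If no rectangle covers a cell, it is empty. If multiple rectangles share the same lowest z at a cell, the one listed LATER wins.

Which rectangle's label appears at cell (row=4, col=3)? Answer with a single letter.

Check cell (4,3):
  A: rows 3-6 cols 6-8 -> outside (col miss)
  B: rows 0-4 cols 0-3 z=4 -> covers; best now B (z=4)
  C: rows 0-1 cols 0-2 -> outside (row miss)
  D: rows 1-6 cols 3-6 z=5 -> covers; best now B (z=4)
  E: rows 0-3 cols 8-9 -> outside (row miss)
Winner: B at z=4

Answer: B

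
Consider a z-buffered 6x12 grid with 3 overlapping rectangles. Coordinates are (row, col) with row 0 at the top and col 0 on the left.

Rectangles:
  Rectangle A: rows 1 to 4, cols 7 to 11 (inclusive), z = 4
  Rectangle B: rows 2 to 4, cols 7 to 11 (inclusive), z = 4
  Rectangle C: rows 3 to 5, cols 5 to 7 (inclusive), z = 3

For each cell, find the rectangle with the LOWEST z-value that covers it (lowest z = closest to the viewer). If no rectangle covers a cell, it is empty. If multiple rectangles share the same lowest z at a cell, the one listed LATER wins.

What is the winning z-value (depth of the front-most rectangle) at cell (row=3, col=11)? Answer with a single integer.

Check cell (3,11):
  A: rows 1-4 cols 7-11 z=4 -> covers; best now A (z=4)
  B: rows 2-4 cols 7-11 z=4 -> covers; best now B (z=4)
  C: rows 3-5 cols 5-7 -> outside (col miss)
Winner: B at z=4

Answer: 4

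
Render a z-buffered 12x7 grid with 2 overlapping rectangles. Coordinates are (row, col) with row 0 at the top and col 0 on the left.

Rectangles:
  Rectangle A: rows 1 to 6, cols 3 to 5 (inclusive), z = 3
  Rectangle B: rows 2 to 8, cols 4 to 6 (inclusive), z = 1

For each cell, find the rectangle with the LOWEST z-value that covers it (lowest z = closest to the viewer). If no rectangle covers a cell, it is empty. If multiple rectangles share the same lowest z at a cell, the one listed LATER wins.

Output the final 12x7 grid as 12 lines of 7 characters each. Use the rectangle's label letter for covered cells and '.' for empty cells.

.......
...AAA.
...ABBB
...ABBB
...ABBB
...ABBB
...ABBB
....BBB
....BBB
.......
.......
.......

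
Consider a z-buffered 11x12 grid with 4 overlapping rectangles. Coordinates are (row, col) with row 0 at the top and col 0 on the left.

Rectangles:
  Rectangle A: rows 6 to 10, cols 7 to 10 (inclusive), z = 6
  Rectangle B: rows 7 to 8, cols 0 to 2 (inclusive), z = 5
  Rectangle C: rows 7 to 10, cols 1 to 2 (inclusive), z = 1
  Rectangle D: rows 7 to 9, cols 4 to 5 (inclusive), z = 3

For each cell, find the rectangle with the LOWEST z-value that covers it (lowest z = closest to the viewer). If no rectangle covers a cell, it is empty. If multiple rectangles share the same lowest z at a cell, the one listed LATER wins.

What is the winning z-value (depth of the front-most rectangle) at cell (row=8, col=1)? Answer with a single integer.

Answer: 1

Derivation:
Check cell (8,1):
  A: rows 6-10 cols 7-10 -> outside (col miss)
  B: rows 7-8 cols 0-2 z=5 -> covers; best now B (z=5)
  C: rows 7-10 cols 1-2 z=1 -> covers; best now C (z=1)
  D: rows 7-9 cols 4-5 -> outside (col miss)
Winner: C at z=1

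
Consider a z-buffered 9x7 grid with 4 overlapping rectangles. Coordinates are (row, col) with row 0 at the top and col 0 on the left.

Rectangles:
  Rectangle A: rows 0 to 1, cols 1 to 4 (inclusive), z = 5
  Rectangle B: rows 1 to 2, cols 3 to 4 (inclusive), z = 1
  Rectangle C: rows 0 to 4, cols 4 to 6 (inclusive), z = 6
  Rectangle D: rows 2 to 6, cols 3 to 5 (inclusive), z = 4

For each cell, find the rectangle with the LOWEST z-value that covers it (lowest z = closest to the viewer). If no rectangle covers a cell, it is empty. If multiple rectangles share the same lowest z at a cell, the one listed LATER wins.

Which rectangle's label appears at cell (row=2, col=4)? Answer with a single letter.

Check cell (2,4):
  A: rows 0-1 cols 1-4 -> outside (row miss)
  B: rows 1-2 cols 3-4 z=1 -> covers; best now B (z=1)
  C: rows 0-4 cols 4-6 z=6 -> covers; best now B (z=1)
  D: rows 2-6 cols 3-5 z=4 -> covers; best now B (z=1)
Winner: B at z=1

Answer: B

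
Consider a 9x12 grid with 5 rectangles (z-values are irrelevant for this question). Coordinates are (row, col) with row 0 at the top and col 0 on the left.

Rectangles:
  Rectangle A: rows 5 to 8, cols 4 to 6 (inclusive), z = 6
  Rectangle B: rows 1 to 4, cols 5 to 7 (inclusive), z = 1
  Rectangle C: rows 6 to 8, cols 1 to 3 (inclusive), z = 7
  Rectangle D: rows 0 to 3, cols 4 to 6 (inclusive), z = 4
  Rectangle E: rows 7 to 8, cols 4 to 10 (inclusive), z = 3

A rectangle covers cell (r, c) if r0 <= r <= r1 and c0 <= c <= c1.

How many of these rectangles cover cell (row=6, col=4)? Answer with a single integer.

Check cell (6,4):
  A: rows 5-8 cols 4-6 -> covers
  B: rows 1-4 cols 5-7 -> outside (row miss)
  C: rows 6-8 cols 1-3 -> outside (col miss)
  D: rows 0-3 cols 4-6 -> outside (row miss)
  E: rows 7-8 cols 4-10 -> outside (row miss)
Count covering = 1

Answer: 1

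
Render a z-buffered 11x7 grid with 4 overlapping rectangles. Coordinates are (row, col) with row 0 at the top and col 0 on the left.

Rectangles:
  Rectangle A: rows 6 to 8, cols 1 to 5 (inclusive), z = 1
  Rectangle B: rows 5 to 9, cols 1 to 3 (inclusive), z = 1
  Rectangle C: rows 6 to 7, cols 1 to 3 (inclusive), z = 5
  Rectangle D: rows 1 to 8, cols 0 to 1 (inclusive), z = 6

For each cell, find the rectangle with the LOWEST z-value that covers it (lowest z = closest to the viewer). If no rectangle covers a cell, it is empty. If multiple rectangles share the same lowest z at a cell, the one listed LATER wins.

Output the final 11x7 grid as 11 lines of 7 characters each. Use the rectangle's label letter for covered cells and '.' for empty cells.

.......
DD.....
DD.....
DD.....
DD.....
DBBB...
DBBBAA.
DBBBAA.
DBBBAA.
.BBB...
.......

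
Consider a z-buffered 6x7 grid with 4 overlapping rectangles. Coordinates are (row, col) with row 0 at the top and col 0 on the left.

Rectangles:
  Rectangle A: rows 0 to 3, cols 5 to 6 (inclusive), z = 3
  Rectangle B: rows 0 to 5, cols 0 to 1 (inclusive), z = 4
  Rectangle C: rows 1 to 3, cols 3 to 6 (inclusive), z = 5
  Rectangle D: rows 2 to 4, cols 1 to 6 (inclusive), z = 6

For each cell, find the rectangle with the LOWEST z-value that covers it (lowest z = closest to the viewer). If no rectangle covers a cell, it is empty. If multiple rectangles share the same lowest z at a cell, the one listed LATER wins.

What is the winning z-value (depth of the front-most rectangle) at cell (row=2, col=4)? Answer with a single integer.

Answer: 5

Derivation:
Check cell (2,4):
  A: rows 0-3 cols 5-6 -> outside (col miss)
  B: rows 0-5 cols 0-1 -> outside (col miss)
  C: rows 1-3 cols 3-6 z=5 -> covers; best now C (z=5)
  D: rows 2-4 cols 1-6 z=6 -> covers; best now C (z=5)
Winner: C at z=5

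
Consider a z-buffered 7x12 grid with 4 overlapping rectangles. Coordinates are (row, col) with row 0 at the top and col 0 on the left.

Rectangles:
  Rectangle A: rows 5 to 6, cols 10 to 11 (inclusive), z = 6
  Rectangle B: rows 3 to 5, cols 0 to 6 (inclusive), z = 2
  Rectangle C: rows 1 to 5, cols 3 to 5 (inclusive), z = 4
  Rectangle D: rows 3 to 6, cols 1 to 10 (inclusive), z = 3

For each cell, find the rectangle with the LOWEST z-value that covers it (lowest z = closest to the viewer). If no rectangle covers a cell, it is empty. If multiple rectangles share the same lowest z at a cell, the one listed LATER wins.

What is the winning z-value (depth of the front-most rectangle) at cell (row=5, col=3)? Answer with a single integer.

Answer: 2

Derivation:
Check cell (5,3):
  A: rows 5-6 cols 10-11 -> outside (col miss)
  B: rows 3-5 cols 0-6 z=2 -> covers; best now B (z=2)
  C: rows 1-5 cols 3-5 z=4 -> covers; best now B (z=2)
  D: rows 3-6 cols 1-10 z=3 -> covers; best now B (z=2)
Winner: B at z=2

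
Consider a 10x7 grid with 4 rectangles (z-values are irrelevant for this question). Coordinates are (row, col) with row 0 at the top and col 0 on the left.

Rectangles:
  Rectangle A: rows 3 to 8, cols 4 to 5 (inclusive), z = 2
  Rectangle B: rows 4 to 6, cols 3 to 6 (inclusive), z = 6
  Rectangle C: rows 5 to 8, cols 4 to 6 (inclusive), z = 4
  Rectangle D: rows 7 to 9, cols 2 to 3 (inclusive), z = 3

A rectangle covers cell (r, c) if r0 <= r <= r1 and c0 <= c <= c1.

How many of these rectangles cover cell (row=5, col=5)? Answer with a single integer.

Check cell (5,5):
  A: rows 3-8 cols 4-5 -> covers
  B: rows 4-6 cols 3-6 -> covers
  C: rows 5-8 cols 4-6 -> covers
  D: rows 7-9 cols 2-3 -> outside (row miss)
Count covering = 3

Answer: 3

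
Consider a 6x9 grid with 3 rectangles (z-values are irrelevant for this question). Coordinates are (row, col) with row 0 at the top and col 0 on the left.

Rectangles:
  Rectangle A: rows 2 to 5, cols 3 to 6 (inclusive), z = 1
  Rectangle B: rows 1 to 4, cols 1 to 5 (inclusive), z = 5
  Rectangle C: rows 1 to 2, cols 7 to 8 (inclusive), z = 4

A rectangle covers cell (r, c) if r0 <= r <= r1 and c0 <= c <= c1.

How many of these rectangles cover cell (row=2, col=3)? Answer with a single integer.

Check cell (2,3):
  A: rows 2-5 cols 3-6 -> covers
  B: rows 1-4 cols 1-5 -> covers
  C: rows 1-2 cols 7-8 -> outside (col miss)
Count covering = 2

Answer: 2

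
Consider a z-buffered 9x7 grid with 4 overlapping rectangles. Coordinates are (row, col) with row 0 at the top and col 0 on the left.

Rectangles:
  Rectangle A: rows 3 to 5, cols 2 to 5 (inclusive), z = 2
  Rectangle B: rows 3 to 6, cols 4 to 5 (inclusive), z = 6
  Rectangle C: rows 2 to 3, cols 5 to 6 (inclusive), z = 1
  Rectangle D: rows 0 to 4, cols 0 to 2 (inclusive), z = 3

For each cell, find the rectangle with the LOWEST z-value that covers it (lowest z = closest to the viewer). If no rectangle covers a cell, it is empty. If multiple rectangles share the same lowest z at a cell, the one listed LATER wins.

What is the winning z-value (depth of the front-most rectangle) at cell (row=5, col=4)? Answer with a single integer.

Answer: 2

Derivation:
Check cell (5,4):
  A: rows 3-5 cols 2-5 z=2 -> covers; best now A (z=2)
  B: rows 3-6 cols 4-5 z=6 -> covers; best now A (z=2)
  C: rows 2-3 cols 5-6 -> outside (row miss)
  D: rows 0-4 cols 0-2 -> outside (row miss)
Winner: A at z=2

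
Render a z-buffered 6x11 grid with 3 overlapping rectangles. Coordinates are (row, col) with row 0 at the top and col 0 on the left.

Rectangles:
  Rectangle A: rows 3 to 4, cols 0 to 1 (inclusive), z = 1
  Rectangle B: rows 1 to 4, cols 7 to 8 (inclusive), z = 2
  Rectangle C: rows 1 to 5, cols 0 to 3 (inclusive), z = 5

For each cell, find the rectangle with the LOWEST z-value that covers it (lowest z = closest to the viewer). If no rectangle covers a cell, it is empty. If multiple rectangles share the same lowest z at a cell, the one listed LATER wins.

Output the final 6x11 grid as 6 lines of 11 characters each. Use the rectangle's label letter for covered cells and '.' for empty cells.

...........
CCCC...BB..
CCCC...BB..
AACC...BB..
AACC...BB..
CCCC.......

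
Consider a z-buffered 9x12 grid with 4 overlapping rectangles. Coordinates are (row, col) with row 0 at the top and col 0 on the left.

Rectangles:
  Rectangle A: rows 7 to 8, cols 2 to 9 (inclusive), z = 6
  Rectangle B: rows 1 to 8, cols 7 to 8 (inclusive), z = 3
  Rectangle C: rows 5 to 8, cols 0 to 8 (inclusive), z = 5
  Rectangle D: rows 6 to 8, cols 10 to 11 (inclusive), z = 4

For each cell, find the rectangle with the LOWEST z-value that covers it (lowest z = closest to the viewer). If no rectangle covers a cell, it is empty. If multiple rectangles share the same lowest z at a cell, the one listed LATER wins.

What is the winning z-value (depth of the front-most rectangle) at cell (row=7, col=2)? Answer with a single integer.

Answer: 5

Derivation:
Check cell (7,2):
  A: rows 7-8 cols 2-9 z=6 -> covers; best now A (z=6)
  B: rows 1-8 cols 7-8 -> outside (col miss)
  C: rows 5-8 cols 0-8 z=5 -> covers; best now C (z=5)
  D: rows 6-8 cols 10-11 -> outside (col miss)
Winner: C at z=5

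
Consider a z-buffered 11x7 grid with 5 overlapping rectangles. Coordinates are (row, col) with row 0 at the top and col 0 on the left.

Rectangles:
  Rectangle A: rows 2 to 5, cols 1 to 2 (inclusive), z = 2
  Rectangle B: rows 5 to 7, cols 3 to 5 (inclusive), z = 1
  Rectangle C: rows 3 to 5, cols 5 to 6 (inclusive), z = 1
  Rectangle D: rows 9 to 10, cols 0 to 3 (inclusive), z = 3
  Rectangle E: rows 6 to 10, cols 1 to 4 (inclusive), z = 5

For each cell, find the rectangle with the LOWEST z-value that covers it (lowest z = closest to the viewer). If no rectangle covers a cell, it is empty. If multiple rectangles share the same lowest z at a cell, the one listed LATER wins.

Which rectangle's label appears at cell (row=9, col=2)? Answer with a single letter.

Answer: D

Derivation:
Check cell (9,2):
  A: rows 2-5 cols 1-2 -> outside (row miss)
  B: rows 5-7 cols 3-5 -> outside (row miss)
  C: rows 3-5 cols 5-6 -> outside (row miss)
  D: rows 9-10 cols 0-3 z=3 -> covers; best now D (z=3)
  E: rows 6-10 cols 1-4 z=5 -> covers; best now D (z=3)
Winner: D at z=3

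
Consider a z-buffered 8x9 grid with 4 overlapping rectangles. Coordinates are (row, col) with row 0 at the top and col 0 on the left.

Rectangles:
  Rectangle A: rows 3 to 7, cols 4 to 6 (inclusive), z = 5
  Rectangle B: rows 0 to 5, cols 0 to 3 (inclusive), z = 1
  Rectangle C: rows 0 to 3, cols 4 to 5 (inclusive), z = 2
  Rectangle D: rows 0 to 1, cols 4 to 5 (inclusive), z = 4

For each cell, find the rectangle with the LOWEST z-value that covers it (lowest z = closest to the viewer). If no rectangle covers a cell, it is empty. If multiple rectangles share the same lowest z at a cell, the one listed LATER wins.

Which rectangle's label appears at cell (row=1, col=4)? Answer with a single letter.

Answer: C

Derivation:
Check cell (1,4):
  A: rows 3-7 cols 4-6 -> outside (row miss)
  B: rows 0-5 cols 0-3 -> outside (col miss)
  C: rows 0-3 cols 4-5 z=2 -> covers; best now C (z=2)
  D: rows 0-1 cols 4-5 z=4 -> covers; best now C (z=2)
Winner: C at z=2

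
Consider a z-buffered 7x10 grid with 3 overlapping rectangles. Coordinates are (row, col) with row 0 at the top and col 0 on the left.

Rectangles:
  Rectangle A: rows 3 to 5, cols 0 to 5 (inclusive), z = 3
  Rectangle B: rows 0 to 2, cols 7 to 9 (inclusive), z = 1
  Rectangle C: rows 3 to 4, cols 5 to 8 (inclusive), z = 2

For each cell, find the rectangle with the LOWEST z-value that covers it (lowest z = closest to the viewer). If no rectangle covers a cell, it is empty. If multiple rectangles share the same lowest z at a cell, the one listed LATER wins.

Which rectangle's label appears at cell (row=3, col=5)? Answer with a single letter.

Check cell (3,5):
  A: rows 3-5 cols 0-5 z=3 -> covers; best now A (z=3)
  B: rows 0-2 cols 7-9 -> outside (row miss)
  C: rows 3-4 cols 5-8 z=2 -> covers; best now C (z=2)
Winner: C at z=2

Answer: C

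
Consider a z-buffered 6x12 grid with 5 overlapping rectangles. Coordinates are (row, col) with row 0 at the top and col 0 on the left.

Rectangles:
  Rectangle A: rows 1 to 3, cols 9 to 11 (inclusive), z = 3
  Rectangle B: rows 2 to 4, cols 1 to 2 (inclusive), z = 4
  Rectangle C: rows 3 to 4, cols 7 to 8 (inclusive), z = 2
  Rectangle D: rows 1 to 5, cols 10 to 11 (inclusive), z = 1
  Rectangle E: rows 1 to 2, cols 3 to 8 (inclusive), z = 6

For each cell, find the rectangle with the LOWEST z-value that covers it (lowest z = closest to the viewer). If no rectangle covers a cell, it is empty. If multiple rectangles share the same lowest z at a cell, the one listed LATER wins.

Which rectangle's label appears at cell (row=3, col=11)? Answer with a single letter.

Answer: D

Derivation:
Check cell (3,11):
  A: rows 1-3 cols 9-11 z=3 -> covers; best now A (z=3)
  B: rows 2-4 cols 1-2 -> outside (col miss)
  C: rows 3-4 cols 7-8 -> outside (col miss)
  D: rows 1-5 cols 10-11 z=1 -> covers; best now D (z=1)
  E: rows 1-2 cols 3-8 -> outside (row miss)
Winner: D at z=1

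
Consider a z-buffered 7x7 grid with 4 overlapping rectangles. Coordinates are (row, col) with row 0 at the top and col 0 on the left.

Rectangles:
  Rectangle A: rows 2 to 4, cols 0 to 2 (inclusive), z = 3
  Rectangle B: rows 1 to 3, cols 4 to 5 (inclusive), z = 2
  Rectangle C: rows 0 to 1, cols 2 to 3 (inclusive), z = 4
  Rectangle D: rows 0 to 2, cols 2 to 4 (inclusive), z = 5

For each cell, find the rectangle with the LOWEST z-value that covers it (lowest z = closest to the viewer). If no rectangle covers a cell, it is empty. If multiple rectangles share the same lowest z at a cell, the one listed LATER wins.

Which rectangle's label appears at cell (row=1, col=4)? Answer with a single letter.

Check cell (1,4):
  A: rows 2-4 cols 0-2 -> outside (row miss)
  B: rows 1-3 cols 4-5 z=2 -> covers; best now B (z=2)
  C: rows 0-1 cols 2-3 -> outside (col miss)
  D: rows 0-2 cols 2-4 z=5 -> covers; best now B (z=2)
Winner: B at z=2

Answer: B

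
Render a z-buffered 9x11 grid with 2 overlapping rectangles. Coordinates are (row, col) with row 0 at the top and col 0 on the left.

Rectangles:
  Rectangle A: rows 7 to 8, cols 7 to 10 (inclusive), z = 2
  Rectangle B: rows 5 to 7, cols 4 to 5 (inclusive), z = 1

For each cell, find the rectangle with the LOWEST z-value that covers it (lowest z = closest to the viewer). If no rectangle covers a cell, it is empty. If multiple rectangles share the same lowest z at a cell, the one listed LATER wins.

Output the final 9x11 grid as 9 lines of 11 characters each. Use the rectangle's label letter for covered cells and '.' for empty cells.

...........
...........
...........
...........
...........
....BB.....
....BB.....
....BB.AAAA
.......AAAA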